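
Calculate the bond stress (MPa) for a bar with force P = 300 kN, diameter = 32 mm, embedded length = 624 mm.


u = P / (pi * db * ld)
= 300 * 1000 / (pi * 32 * 624)
= 4.782 MPa

4.782


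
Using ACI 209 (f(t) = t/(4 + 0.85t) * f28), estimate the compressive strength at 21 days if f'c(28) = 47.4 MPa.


f(21) = 21 / (4 + 0.85 * 21) * 47.4
= 21 / 21.85 * 47.4
= 45.56 MPa

45.56


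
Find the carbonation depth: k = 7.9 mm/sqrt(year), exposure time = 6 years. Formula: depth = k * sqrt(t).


depth = k * sqrt(t)
= 7.9 * sqrt(6)
= 19.35 mm

19.35


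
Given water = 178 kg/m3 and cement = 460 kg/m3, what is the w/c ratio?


w/c = water / cement
w/c = 178 / 460 = 0.387

0.387


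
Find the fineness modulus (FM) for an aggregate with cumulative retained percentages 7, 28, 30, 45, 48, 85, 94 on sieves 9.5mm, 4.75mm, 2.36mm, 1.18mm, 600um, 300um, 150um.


FM = sum(cumulative % retained) / 100
= 337 / 100
= 3.37

3.37


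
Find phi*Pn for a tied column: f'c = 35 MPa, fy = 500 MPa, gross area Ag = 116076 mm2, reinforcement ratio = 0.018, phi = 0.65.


Ast = rho * Ag = 0.018 * 116076 = 2089.368 mm2
phi*Pn = 0.65 * 0.80 * (0.85 * 35 * (116076 - 2089.368) + 500 * 2089.368) / 1000
= 2306.61 kN

2306.61


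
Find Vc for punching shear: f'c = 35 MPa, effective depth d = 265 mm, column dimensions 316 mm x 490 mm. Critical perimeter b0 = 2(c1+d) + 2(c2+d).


b0 = 2*(316 + 265) + 2*(490 + 265) = 2672 mm
Vc = 0.33 * sqrt(35) * 2672 * 265 / 1000
= 1382.39 kN

1382.39


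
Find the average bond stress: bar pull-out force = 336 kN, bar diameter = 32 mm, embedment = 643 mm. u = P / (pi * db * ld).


u = P / (pi * db * ld)
= 336 * 1000 / (pi * 32 * 643)
= 5.198 MPa

5.198


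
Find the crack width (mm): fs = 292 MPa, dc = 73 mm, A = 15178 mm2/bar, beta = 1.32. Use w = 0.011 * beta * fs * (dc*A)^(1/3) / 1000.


w = 0.011 * beta * fs * (dc * A)^(1/3) / 1000
= 0.011 * 1.32 * 292 * (73 * 15178)^(1/3) / 1000
= 0.439 mm

0.439


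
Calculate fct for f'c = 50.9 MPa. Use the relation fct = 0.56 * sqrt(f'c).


fct = 0.56 * sqrt(50.9)
= 0.56 * 7.134
= 3.995 MPa

3.995


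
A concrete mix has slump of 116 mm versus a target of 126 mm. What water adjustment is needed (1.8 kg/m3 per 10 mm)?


Difference = 126 - 116 = 10 mm
Water adjustment = 10 * 1.8 / 10 = 1.8 kg/m3

1.8


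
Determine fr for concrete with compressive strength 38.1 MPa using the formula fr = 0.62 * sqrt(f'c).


fr = 0.62 * sqrt(38.1)
= 3.827 MPa

3.827


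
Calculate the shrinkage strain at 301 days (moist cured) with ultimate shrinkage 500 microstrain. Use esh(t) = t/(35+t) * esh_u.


esh(301) = 301 / (35 + 301) * 500
= 301 / 336 * 500
= 447.9 microstrain

447.9


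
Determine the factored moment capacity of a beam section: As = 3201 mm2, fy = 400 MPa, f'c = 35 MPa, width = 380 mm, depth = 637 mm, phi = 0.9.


a = As * fy / (0.85 * f'c * b)
= 3201 * 400 / (0.85 * 35 * 380)
= 113.2596 mm
Mn = As * fy * (d - a/2) / 10^6
= 743.106 kN-m
phi*Mn = 0.9 * 743.106 = 668.8 kN-m

668.8


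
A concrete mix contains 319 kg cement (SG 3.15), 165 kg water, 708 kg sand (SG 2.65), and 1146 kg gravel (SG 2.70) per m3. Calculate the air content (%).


Vol cement = 319 / (3.15 * 1000) = 0.10127 m3
Vol water = 165 / 1000 = 0.165 m3
Vol sand = 708 / (2.65 * 1000) = 0.26717 m3
Vol gravel = 1146 / (2.70 * 1000) = 0.424444 m3
Total solid + water volume = 0.957884 m3
Air = (1 - 0.957884) * 100 = 4.21%

4.21


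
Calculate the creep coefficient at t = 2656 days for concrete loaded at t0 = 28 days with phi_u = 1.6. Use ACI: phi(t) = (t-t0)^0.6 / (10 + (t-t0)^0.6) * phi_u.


dt = 2656 - 28 = 2628
phi = 2628^0.6 / (10 + 2628^0.6) * 1.6
= 1.47

1.47


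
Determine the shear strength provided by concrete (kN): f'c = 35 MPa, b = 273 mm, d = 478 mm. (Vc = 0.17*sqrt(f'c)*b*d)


Vc = 0.17 * sqrt(35) * 273 * 478 / 1000
= 131.24 kN

131.24


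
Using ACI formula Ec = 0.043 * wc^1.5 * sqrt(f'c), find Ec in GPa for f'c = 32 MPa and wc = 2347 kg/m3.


Ec = 0.043 * 2347^1.5 * sqrt(32) / 1000
= 27.66 GPa

27.66


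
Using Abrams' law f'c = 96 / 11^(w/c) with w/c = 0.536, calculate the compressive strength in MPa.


f'c = 96 / 11^0.536
= 96 / 3.616
= 26.55 MPa

26.55


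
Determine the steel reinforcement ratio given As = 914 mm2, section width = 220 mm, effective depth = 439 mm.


rho = As / (b * d)
= 914 / (220 * 439)
= 0.0095

0.0095


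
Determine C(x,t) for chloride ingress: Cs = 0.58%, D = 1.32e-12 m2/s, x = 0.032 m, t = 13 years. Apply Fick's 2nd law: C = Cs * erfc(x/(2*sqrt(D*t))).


t_seconds = 13 * 365.25 * 24 * 3600 = 410248800.0 s
arg = 0.032 / (2 * sqrt(1.32e-12 * 410248800.0))
= 0.6876
erfc(0.6876) = 0.3309
C = 0.58 * 0.3309 = 0.1919%

0.1919


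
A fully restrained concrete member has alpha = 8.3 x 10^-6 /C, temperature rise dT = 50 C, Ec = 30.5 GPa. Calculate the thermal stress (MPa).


sigma = alpha * dT * Ec
= 8.3e-6 * 50 * 30.5 * 1000
= 12.658 MPa

12.658


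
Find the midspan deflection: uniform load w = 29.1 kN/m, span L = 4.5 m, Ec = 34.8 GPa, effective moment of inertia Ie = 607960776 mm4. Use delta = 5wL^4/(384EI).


Convert: L = 4.5 m = 4500 mm, Ec = 34.8 GPa = 34800 MPa
delta = 5 * 29.1 * 4500^4 / (384 * 34800 * 607960776)
= 7.34 mm

7.34


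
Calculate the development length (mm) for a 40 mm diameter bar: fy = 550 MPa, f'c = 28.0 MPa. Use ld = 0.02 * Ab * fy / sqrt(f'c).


Ab = pi * 40^2 / 4 = 1256.637 mm2
ld = 0.02 * 1256.637 * 550 / sqrt(28.0)
= 2612.3 mm

2612.3


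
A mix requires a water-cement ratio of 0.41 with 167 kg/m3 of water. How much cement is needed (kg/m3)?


Cement = water / (w/c)
= 167 / 0.41
= 407.3 kg/m3

407.3


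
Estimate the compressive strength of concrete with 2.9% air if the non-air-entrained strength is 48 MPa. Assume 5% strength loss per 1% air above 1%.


Strength loss = (2.9 - 1) * 5 = 9.5%
f'c = 48 * (1 - 9.5/100)
= 43.44 MPa

43.44


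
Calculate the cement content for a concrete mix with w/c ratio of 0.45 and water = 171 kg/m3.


Cement = water / (w/c)
= 171 / 0.45
= 380.0 kg/m3

380.0


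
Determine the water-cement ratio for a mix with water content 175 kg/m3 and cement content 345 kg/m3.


w/c = water / cement
w/c = 175 / 345 = 0.507

0.507


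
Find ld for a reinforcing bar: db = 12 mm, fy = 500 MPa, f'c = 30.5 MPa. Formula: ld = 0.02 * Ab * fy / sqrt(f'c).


Ab = pi * 12^2 / 4 = 113.097 mm2
ld = 0.02 * 113.097 * 500 / sqrt(30.5)
= 204.8 mm

204.8


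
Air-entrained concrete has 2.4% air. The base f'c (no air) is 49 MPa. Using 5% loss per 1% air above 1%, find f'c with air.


Strength loss = (2.4 - 1) * 5 = 7.0%
f'c = 49 * (1 - 7.0/100)
= 45.57 MPa

45.57


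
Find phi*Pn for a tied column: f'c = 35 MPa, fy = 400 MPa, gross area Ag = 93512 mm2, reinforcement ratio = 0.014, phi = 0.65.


Ast = rho * Ag = 0.014 * 93512 = 1309.168 mm2
phi*Pn = 0.65 * 0.80 * (0.85 * 35 * (93512 - 1309.168) + 400 * 1309.168) / 1000
= 1698.68 kN

1698.68


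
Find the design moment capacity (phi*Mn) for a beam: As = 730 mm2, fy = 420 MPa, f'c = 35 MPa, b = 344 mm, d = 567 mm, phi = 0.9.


a = As * fy / (0.85 * f'c * b)
= 730 * 420 / (0.85 * 35 * 344)
= 29.959 mm
Mn = As * fy * (d - a/2) / 10^6
= 169.2495 kN-m
phi*Mn = 0.9 * 169.2495 = 152.32 kN-m

152.32


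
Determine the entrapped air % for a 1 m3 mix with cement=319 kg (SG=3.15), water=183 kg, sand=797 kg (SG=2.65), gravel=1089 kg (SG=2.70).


Vol cement = 319 / (3.15 * 1000) = 0.10127 m3
Vol water = 183 / 1000 = 0.183 m3
Vol sand = 797 / (2.65 * 1000) = 0.300755 m3
Vol gravel = 1089 / (2.70 * 1000) = 0.403333 m3
Total solid + water volume = 0.988358 m3
Air = (1 - 0.988358) * 100 = 1.16%

1.16


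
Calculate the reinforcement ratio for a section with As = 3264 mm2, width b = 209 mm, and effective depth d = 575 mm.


rho = As / (b * d)
= 3264 / (209 * 575)
= 0.0272

0.0272


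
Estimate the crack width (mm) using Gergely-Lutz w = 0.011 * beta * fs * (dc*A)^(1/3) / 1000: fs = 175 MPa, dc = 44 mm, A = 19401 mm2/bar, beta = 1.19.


w = 0.011 * beta * fs * (dc * A)^(1/3) / 1000
= 0.011 * 1.19 * 175 * (44 * 19401)^(1/3) / 1000
= 0.217 mm

0.217


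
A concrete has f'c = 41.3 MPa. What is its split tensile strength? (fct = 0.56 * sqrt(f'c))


fct = 0.56 * sqrt(41.3)
= 0.56 * 6.427
= 3.599 MPa

3.599


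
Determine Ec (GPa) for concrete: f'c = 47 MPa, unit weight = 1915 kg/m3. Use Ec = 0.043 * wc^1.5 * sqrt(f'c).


Ec = 0.043 * 1915^1.5 * sqrt(47) / 1000
= 24.7 GPa

24.7


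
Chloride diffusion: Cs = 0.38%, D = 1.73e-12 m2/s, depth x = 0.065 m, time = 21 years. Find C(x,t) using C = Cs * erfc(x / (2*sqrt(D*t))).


t_seconds = 21 * 365.25 * 24 * 3600 = 662709600.0 s
arg = 0.065 / (2 * sqrt(1.73e-12 * 662709600.0))
= 0.9598
erfc(0.9598) = 0.1746
C = 0.38 * 0.1746 = 0.0664%

0.0664


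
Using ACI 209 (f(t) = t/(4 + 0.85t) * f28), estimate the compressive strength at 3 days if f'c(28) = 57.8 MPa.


f(3) = 3 / (4 + 0.85 * 3) * 57.8
= 3 / 6.55 * 57.8
= 26.47 MPa

26.47


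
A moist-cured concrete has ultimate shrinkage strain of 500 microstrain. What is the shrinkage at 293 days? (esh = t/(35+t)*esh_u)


esh(293) = 293 / (35 + 293) * 500
= 293 / 328 * 500
= 446.6 microstrain

446.6


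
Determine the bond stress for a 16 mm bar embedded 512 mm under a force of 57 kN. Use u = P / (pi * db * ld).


u = P / (pi * db * ld)
= 57 * 1000 / (pi * 16 * 512)
= 2.215 MPa

2.215


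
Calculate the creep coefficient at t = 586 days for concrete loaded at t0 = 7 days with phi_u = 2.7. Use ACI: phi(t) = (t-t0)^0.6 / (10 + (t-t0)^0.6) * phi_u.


dt = 586 - 7 = 579
phi = 579^0.6 / (10 + 579^0.6) * 2.7
= 2.213

2.213


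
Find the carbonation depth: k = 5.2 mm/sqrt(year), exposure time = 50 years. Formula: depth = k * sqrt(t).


depth = k * sqrt(t)
= 5.2 * sqrt(50)
= 36.77 mm

36.77


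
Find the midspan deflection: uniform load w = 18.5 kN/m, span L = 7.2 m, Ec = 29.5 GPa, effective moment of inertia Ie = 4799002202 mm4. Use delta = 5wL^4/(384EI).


Convert: L = 7.2 m = 7200 mm, Ec = 29.5 GPa = 29500 MPa
delta = 5 * 18.5 * 7200^4 / (384 * 29500 * 4799002202)
= 4.57 mm

4.57


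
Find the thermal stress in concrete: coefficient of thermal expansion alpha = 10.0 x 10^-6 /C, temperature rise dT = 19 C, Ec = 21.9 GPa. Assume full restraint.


sigma = alpha * dT * Ec
= 10.0e-6 * 19 * 21.9 * 1000
= 4.161 MPa

4.161


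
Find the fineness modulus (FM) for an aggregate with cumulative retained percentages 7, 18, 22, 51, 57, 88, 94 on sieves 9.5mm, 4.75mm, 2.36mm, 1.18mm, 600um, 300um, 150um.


FM = sum(cumulative % retained) / 100
= 337 / 100
= 3.37

3.37


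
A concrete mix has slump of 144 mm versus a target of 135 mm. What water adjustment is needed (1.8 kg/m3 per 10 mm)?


Difference = 135 - 144 = -9 mm
Water adjustment = -9 * 1.8 / 10 = -1.6 kg/m3

-1.6


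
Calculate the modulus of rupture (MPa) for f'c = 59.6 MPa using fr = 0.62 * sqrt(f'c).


fr = 0.62 * sqrt(59.6)
= 4.786 MPa

4.786


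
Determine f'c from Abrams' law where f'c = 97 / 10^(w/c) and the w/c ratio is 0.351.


f'c = 97 / 10^0.351
= 97 / 2.244
= 43.23 MPa

43.23


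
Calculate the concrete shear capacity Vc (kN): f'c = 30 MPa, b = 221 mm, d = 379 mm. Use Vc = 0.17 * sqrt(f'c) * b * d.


Vc = 0.17 * sqrt(30) * 221 * 379 / 1000
= 77.99 kN

77.99


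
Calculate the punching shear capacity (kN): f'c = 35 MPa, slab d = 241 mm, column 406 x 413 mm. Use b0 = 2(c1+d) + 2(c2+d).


b0 = 2*(406 + 241) + 2*(413 + 241) = 2602 mm
Vc = 0.33 * sqrt(35) * 2602 * 241 / 1000
= 1224.26 kN

1224.26


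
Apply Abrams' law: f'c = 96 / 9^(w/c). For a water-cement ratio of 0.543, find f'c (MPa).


f'c = 96 / 9^0.543
= 96 / 3.297
= 29.12 MPa

29.12


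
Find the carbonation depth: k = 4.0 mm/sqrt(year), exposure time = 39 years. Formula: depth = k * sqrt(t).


depth = k * sqrt(t)
= 4.0 * sqrt(39)
= 24.98 mm

24.98


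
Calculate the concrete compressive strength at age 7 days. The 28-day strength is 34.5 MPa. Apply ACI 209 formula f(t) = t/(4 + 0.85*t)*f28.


f(7) = 7 / (4 + 0.85 * 7) * 34.5
= 7 / 9.95 * 34.5
= 24.27 MPa

24.27


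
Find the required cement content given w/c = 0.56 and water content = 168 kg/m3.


Cement = water / (w/c)
= 168 / 0.56
= 300.0 kg/m3

300.0


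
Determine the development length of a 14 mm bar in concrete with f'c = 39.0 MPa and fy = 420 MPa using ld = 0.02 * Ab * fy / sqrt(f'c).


Ab = pi * 14^2 / 4 = 153.938 mm2
ld = 0.02 * 153.938 * 420 / sqrt(39.0)
= 207.1 mm

207.1


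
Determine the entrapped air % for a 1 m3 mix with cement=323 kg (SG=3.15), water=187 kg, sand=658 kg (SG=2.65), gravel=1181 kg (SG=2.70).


Vol cement = 323 / (3.15 * 1000) = 0.10254 m3
Vol water = 187 / 1000 = 0.187 m3
Vol sand = 658 / (2.65 * 1000) = 0.248302 m3
Vol gravel = 1181 / (2.70 * 1000) = 0.437407 m3
Total solid + water volume = 0.975249 m3
Air = (1 - 0.975249) * 100 = 2.48%

2.48


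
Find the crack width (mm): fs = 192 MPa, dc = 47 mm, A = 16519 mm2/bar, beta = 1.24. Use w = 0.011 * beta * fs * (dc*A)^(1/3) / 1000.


w = 0.011 * beta * fs * (dc * A)^(1/3) / 1000
= 0.011 * 1.24 * 192 * (47 * 16519)^(1/3) / 1000
= 0.241 mm

0.241


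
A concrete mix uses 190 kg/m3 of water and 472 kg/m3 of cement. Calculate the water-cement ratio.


w/c = water / cement
w/c = 190 / 472 = 0.403

0.403


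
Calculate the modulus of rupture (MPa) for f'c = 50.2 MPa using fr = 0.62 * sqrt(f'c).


fr = 0.62 * sqrt(50.2)
= 4.393 MPa

4.393


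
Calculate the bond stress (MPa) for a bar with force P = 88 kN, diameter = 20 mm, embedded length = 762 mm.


u = P / (pi * db * ld)
= 88 * 1000 / (pi * 20 * 762)
= 1.838 MPa

1.838


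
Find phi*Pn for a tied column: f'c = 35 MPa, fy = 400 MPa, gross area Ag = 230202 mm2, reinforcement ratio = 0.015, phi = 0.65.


Ast = rho * Ag = 0.015 * 230202 = 3453.03 mm2
phi*Pn = 0.65 * 0.80 * (0.85 * 35 * (230202 - 3453.03) + 400 * 3453.03) / 1000
= 4226.04 kN

4226.04


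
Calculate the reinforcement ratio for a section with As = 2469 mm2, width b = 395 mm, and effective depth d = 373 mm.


rho = As / (b * d)
= 2469 / (395 * 373)
= 0.0168

0.0168


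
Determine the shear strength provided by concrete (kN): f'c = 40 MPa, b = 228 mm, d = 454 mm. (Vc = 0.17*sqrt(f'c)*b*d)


Vc = 0.17 * sqrt(40) * 228 * 454 / 1000
= 111.29 kN

111.29


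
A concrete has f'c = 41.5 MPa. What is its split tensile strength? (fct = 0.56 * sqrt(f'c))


fct = 0.56 * sqrt(41.5)
= 0.56 * 6.442
= 3.608 MPa

3.608


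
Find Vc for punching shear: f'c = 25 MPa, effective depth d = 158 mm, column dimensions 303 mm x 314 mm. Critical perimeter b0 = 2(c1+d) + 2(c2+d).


b0 = 2*(303 + 158) + 2*(314 + 158) = 1866 mm
Vc = 0.33 * sqrt(25) * 1866 * 158 / 1000
= 486.47 kN

486.47


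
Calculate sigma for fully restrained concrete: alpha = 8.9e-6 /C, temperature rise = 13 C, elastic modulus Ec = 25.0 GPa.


sigma = alpha * dT * Ec
= 8.9e-6 * 13 * 25.0 * 1000
= 2.892 MPa

2.892


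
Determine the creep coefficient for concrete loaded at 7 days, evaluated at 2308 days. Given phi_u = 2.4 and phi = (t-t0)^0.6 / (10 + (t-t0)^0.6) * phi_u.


dt = 2308 - 7 = 2301
phi = 2301^0.6 / (10 + 2301^0.6) * 2.4
= 2.19

2.19


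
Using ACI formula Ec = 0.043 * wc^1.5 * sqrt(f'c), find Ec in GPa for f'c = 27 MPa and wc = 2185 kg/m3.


Ec = 0.043 * 2185^1.5 * sqrt(27) / 1000
= 22.82 GPa

22.82


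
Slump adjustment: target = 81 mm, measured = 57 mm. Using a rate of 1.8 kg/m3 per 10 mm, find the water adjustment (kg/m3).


Difference = 81 - 57 = 24 mm
Water adjustment = 24 * 1.8 / 10 = 4.3 kg/m3

4.3


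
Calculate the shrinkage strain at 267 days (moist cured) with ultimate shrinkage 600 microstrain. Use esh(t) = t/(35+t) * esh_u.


esh(267) = 267 / (35 + 267) * 600
= 267 / 302 * 600
= 530.5 microstrain

530.5


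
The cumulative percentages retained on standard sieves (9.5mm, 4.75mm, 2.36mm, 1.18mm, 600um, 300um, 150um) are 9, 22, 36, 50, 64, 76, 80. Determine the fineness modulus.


FM = sum(cumulative % retained) / 100
= 337 / 100
= 3.37

3.37


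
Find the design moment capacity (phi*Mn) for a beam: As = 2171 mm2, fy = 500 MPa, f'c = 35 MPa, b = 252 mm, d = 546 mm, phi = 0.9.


a = As * fy / (0.85 * f'c * b)
= 2171 * 500 / (0.85 * 35 * 252)
= 144.7912 mm
Mn = As * fy * (d - a/2) / 10^6
= 514.0975 kN-m
phi*Mn = 0.9 * 514.0975 = 462.69 kN-m

462.69


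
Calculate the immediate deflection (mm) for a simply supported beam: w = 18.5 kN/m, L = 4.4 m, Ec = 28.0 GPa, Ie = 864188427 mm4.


Convert: L = 4.4 m = 4400 mm, Ec = 28.0 GPa = 28000 MPa
delta = 5 * 18.5 * 4400^4 / (384 * 28000 * 864188427)
= 3.73 mm

3.73


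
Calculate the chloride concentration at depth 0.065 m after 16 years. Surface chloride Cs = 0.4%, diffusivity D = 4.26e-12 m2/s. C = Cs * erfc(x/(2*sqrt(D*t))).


t_seconds = 16 * 365.25 * 24 * 3600 = 504921600.0 s
arg = 0.065 / (2 * sqrt(4.26e-12 * 504921600.0))
= 0.7008
erfc(0.7008) = 0.3217
C = 0.4 * 0.3217 = 0.1287%

0.1287


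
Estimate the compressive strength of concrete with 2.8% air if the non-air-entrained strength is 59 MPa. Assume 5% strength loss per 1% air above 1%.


Strength loss = (2.8 - 1) * 5 = 9.0%
f'c = 59 * (1 - 9.0/100)
= 53.69 MPa

53.69


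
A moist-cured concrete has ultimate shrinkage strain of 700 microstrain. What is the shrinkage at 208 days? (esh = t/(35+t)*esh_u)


esh(208) = 208 / (35 + 208) * 700
= 208 / 243 * 700
= 599.2 microstrain

599.2


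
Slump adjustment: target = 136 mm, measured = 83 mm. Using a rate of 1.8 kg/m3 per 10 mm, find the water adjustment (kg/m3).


Difference = 136 - 83 = 53 mm
Water adjustment = 53 * 1.8 / 10 = 9.5 kg/m3

9.5


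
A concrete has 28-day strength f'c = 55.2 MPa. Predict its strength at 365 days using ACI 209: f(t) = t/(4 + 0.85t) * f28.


f(365) = 365 / (4 + 0.85 * 365) * 55.2
= 365 / 314.25 * 55.2
= 64.11 MPa

64.11


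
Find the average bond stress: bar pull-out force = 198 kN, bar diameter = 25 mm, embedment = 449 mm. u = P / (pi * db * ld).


u = P / (pi * db * ld)
= 198 * 1000 / (pi * 25 * 449)
= 5.615 MPa

5.615


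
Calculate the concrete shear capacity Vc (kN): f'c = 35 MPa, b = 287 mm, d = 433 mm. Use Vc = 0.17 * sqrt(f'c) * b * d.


Vc = 0.17 * sqrt(35) * 287 * 433 / 1000
= 124.98 kN

124.98


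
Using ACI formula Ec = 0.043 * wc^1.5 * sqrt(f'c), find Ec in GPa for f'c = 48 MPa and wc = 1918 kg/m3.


Ec = 0.043 * 1918^1.5 * sqrt(48) / 1000
= 25.02 GPa

25.02


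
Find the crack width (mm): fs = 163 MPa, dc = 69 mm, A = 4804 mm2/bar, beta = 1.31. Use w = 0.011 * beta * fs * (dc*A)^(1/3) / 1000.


w = 0.011 * beta * fs * (dc * A)^(1/3) / 1000
= 0.011 * 1.31 * 163 * (69 * 4804)^(1/3) / 1000
= 0.163 mm

0.163


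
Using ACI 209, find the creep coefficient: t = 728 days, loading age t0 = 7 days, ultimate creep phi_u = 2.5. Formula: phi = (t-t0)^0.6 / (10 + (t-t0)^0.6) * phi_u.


dt = 728 - 7 = 721
phi = 721^0.6 / (10 + 721^0.6) * 2.5
= 2.096

2.096


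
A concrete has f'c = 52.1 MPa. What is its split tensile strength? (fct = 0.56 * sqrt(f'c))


fct = 0.56 * sqrt(52.1)
= 0.56 * 7.218
= 4.042 MPa

4.042


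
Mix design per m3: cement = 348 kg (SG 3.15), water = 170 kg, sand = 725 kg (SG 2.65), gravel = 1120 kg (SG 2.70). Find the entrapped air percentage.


Vol cement = 348 / (3.15 * 1000) = 0.110476 m3
Vol water = 170 / 1000 = 0.17 m3
Vol sand = 725 / (2.65 * 1000) = 0.273585 m3
Vol gravel = 1120 / (2.70 * 1000) = 0.414815 m3
Total solid + water volume = 0.968876 m3
Air = (1 - 0.968876) * 100 = 3.11%

3.11


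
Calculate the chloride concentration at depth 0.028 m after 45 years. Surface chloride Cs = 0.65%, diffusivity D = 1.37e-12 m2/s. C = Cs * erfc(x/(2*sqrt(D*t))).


t_seconds = 45 * 365.25 * 24 * 3600 = 1420092000.0 s
arg = 0.028 / (2 * sqrt(1.37e-12 * 1420092000.0))
= 0.3174
erfc(0.3174) = 0.6535
C = 0.65 * 0.6535 = 0.4248%

0.4248


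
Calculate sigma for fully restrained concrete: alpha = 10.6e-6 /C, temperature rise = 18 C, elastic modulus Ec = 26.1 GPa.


sigma = alpha * dT * Ec
= 10.6e-6 * 18 * 26.1 * 1000
= 4.98 MPa

4.98


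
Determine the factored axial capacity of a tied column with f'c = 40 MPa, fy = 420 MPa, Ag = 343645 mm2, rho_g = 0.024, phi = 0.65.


Ast = rho * Ag = 0.024 * 343645 = 8247.48 mm2
phi*Pn = 0.65 * 0.80 * (0.85 * 40 * (343645 - 8247.48) + 420 * 8247.48) / 1000
= 7731.08 kN

7731.08


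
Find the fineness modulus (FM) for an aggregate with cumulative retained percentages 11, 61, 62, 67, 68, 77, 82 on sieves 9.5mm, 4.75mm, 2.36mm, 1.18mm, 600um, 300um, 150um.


FM = sum(cumulative % retained) / 100
= 428 / 100
= 4.28

4.28


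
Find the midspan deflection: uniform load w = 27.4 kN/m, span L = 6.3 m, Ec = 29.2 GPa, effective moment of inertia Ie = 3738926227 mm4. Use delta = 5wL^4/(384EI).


Convert: L = 6.3 m = 6300 mm, Ec = 29.2 GPa = 29200 MPa
delta = 5 * 27.4 * 6300^4 / (384 * 29200 * 3738926227)
= 5.15 mm

5.15


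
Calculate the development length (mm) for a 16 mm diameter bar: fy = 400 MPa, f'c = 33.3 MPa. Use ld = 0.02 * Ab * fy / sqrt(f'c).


Ab = pi * 16^2 / 4 = 201.062 mm2
ld = 0.02 * 201.062 * 400 / sqrt(33.3)
= 278.7 mm

278.7


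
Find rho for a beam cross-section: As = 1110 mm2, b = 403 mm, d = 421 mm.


rho = As / (b * d)
= 1110 / (403 * 421)
= 0.0065

0.0065


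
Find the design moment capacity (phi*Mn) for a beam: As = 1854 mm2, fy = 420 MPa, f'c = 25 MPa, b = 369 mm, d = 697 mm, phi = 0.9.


a = As * fy / (0.85 * f'c * b)
= 1854 * 420 / (0.85 * 25 * 369)
= 99.3056 mm
Mn = As * fy * (d - a/2) / 10^6
= 504.0763 kN-m
phi*Mn = 0.9 * 504.0763 = 453.67 kN-m

453.67


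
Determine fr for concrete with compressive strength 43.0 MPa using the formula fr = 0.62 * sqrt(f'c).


fr = 0.62 * sqrt(43.0)
= 4.066 MPa

4.066


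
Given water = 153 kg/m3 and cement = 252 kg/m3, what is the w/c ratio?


w/c = water / cement
w/c = 153 / 252 = 0.607

0.607


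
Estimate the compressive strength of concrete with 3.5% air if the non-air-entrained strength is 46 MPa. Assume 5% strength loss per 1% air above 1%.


Strength loss = (3.5 - 1) * 5 = 12.5%
f'c = 46 * (1 - 12.5/100)
= 40.25 MPa

40.25


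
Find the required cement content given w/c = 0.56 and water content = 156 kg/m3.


Cement = water / (w/c)
= 156 / 0.56
= 278.6 kg/m3

278.6


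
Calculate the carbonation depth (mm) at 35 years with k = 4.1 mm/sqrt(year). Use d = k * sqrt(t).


depth = k * sqrt(t)
= 4.1 * sqrt(35)
= 24.26 mm

24.26


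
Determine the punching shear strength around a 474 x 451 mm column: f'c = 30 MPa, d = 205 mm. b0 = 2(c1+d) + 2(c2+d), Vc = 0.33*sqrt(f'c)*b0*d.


b0 = 2*(474 + 205) + 2*(451 + 205) = 2670 mm
Vc = 0.33 * sqrt(30) * 2670 * 205 / 1000
= 989.33 kN

989.33


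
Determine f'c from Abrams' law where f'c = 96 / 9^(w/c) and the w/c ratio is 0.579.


f'c = 96 / 9^0.579
= 96 / 3.569
= 26.9 MPa

26.9


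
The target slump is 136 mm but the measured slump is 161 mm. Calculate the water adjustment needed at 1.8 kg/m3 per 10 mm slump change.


Difference = 136 - 161 = -25 mm
Water adjustment = -25 * 1.8 / 10 = -4.5 kg/m3

-4.5


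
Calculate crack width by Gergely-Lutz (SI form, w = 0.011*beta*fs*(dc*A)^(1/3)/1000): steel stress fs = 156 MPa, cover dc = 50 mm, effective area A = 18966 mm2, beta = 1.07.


w = 0.011 * beta * fs * (dc * A)^(1/3) / 1000
= 0.011 * 1.07 * 156 * (50 * 18966)^(1/3) / 1000
= 0.18 mm

0.18


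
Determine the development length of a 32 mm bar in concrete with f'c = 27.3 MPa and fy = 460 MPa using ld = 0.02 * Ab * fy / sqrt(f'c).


Ab = pi * 32^2 / 4 = 804.248 mm2
ld = 0.02 * 804.248 * 460 / sqrt(27.3)
= 1416.1 mm

1416.1


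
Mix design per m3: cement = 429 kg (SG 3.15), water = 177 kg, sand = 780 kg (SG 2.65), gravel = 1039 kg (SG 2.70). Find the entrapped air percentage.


Vol cement = 429 / (3.15 * 1000) = 0.13619 m3
Vol water = 177 / 1000 = 0.177 m3
Vol sand = 780 / (2.65 * 1000) = 0.29434 m3
Vol gravel = 1039 / (2.70 * 1000) = 0.384815 m3
Total solid + water volume = 0.992345 m3
Air = (1 - 0.992345) * 100 = 0.77%

0.77


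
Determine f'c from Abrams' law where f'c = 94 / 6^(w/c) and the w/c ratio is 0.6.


f'c = 94 / 6^0.6
= 94 / 2.93
= 32.08 MPa

32.08


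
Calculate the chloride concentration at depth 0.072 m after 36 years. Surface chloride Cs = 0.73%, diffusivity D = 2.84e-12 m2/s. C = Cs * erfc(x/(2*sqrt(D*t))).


t_seconds = 36 * 365.25 * 24 * 3600 = 1136073600.0 s
arg = 0.072 / (2 * sqrt(2.84e-12 * 1136073600.0))
= 0.6338
erfc(0.6338) = 0.3701
C = 0.73 * 0.3701 = 0.2702%

0.2702


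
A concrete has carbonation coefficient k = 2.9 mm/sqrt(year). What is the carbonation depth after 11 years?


depth = k * sqrt(t)
= 2.9 * sqrt(11)
= 9.62 mm

9.62


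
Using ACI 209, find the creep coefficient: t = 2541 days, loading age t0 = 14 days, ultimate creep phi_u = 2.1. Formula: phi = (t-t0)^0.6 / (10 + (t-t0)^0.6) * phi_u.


dt = 2541 - 14 = 2527
phi = 2527^0.6 / (10 + 2527^0.6) * 2.1
= 1.925

1.925


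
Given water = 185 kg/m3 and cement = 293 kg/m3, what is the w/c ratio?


w/c = water / cement
w/c = 185 / 293 = 0.631

0.631


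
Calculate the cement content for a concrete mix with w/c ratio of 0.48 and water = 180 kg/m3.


Cement = water / (w/c)
= 180 / 0.48
= 375.0 kg/m3

375.0


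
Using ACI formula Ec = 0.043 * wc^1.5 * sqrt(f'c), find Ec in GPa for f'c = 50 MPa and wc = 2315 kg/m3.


Ec = 0.043 * 2315^1.5 * sqrt(50) / 1000
= 33.87 GPa

33.87


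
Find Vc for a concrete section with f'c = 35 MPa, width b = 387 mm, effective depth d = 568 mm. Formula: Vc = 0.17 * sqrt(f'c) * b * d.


Vc = 0.17 * sqrt(35) * 387 * 568 / 1000
= 221.08 kN

221.08


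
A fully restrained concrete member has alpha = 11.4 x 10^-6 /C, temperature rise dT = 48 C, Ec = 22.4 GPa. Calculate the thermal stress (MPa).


sigma = alpha * dT * Ec
= 11.4e-6 * 48 * 22.4 * 1000
= 12.257 MPa

12.257


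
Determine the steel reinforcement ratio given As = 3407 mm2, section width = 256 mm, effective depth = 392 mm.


rho = As / (b * d)
= 3407 / (256 * 392)
= 0.034

0.034


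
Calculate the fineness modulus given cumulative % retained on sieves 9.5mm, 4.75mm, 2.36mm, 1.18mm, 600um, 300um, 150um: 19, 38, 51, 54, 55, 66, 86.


FM = sum(cumulative % retained) / 100
= 369 / 100
= 3.69

3.69


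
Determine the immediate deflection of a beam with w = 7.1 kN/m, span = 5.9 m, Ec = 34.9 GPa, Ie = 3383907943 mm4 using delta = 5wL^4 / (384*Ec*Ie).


Convert: L = 5.9 m = 5900 mm, Ec = 34.9 GPa = 34900 MPa
delta = 5 * 7.1 * 5900^4 / (384 * 34900 * 3383907943)
= 0.95 mm

0.95


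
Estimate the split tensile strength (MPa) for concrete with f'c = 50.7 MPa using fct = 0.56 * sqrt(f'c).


fct = 0.56 * sqrt(50.7)
= 0.56 * 7.12
= 3.987 MPa

3.987


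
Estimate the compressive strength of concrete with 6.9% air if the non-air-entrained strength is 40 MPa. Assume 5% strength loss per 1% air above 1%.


Strength loss = (6.9 - 1) * 5 = 29.5%
f'c = 40 * (1 - 29.5/100)
= 28.2 MPa

28.2


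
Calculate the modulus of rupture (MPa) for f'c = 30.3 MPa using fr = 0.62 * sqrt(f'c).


fr = 0.62 * sqrt(30.3)
= 3.413 MPa

3.413


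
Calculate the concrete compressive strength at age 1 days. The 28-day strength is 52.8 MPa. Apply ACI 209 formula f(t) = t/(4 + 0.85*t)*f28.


f(1) = 1 / (4 + 0.85 * 1) * 52.8
= 1 / 4.85 * 52.8
= 10.89 MPa

10.89


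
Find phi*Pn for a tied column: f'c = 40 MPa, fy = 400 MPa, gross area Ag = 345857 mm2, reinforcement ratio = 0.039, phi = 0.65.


Ast = rho * Ag = 0.039 * 345857 = 13488.423 mm2
phi*Pn = 0.65 * 0.80 * (0.85 * 40 * (345857 - 13488.423) + 400 * 13488.423) / 1000
= 8681.87 kN

8681.87


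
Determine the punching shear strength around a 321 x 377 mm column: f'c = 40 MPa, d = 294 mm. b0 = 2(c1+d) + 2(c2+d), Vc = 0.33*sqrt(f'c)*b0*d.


b0 = 2*(321 + 294) + 2*(377 + 294) = 2572 mm
Vc = 0.33 * sqrt(40) * 2572 * 294 / 1000
= 1578.2 kN

1578.2


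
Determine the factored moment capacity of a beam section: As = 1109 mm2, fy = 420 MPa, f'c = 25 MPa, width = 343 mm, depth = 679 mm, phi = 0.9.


a = As * fy / (0.85 * f'c * b)
= 1109 * 420 / (0.85 * 25 * 343)
= 63.904 mm
Mn = As * fy * (d - a/2) / 10^6
= 301.382 kN-m
phi*Mn = 0.9 * 301.382 = 271.24 kN-m

271.24


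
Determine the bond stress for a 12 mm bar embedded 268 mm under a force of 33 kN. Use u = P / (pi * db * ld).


u = P / (pi * db * ld)
= 33 * 1000 / (pi * 12 * 268)
= 3.266 MPa

3.266


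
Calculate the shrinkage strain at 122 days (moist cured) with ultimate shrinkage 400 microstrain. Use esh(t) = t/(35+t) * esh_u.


esh(122) = 122 / (35 + 122) * 400
= 122 / 157 * 400
= 310.8 microstrain

310.8


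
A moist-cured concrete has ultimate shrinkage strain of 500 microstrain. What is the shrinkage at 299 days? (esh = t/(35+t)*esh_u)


esh(299) = 299 / (35 + 299) * 500
= 299 / 334 * 500
= 447.6 microstrain

447.6


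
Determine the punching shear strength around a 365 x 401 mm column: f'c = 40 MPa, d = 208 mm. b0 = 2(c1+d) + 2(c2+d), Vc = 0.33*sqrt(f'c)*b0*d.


b0 = 2*(365 + 208) + 2*(401 + 208) = 2364 mm
Vc = 0.33 * sqrt(40) * 2364 * 208 / 1000
= 1026.25 kN

1026.25


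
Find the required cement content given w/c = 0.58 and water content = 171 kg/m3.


Cement = water / (w/c)
= 171 / 0.58
= 294.8 kg/m3

294.8


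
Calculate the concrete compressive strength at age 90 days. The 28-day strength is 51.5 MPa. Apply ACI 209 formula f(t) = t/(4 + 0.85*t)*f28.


f(90) = 90 / (4 + 0.85 * 90) * 51.5
= 90 / 80.5 * 51.5
= 57.58 MPa

57.58


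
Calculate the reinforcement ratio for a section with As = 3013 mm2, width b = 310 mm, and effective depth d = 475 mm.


rho = As / (b * d)
= 3013 / (310 * 475)
= 0.0205

0.0205


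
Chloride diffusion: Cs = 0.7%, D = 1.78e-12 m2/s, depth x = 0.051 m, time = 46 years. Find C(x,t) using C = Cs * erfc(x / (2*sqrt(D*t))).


t_seconds = 46 * 365.25 * 24 * 3600 = 1451649600.0 s
arg = 0.051 / (2 * sqrt(1.78e-12 * 1451649600.0))
= 0.5016
erfc(0.5016) = 0.4781
C = 0.7 * 0.4781 = 0.3346%

0.3346


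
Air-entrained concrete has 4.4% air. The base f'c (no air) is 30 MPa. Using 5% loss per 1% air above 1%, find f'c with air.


Strength loss = (4.4 - 1) * 5 = 17.0%
f'c = 30 * (1 - 17.0/100)
= 24.9 MPa

24.9


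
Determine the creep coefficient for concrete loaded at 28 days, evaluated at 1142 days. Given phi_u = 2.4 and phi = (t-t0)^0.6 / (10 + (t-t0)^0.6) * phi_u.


dt = 1142 - 28 = 1114
phi = 1114^0.6 / (10 + 1114^0.6) * 2.4
= 2.09

2.09


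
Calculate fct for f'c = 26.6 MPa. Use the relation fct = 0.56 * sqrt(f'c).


fct = 0.56 * sqrt(26.6)
= 0.56 * 5.158
= 2.888 MPa

2.888


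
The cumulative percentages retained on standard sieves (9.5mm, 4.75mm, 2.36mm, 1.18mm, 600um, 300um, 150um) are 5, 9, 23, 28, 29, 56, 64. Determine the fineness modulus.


FM = sum(cumulative % retained) / 100
= 214 / 100
= 2.14

2.14


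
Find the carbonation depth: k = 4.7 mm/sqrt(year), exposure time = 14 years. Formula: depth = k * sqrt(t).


depth = k * sqrt(t)
= 4.7 * sqrt(14)
= 17.59 mm

17.59


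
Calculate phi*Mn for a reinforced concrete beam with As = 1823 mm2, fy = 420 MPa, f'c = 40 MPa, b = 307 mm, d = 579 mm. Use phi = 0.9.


a = As * fy / (0.85 * f'c * b)
= 1823 * 420 / (0.85 * 40 * 307)
= 73.3531 mm
Mn = As * fy * (d - a/2) / 10^6
= 415.2354 kN-m
phi*Mn = 0.9 * 415.2354 = 373.71 kN-m

373.71


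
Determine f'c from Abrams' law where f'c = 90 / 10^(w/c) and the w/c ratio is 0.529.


f'c = 90 / 10^0.529
= 90 / 3.381
= 26.62 MPa

26.62


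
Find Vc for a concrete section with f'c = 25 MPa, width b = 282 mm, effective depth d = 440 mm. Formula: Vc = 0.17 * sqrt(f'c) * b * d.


Vc = 0.17 * sqrt(25) * 282 * 440 / 1000
= 105.47 kN

105.47


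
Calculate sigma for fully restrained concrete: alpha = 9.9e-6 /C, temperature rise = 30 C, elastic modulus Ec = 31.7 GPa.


sigma = alpha * dT * Ec
= 9.9e-6 * 30 * 31.7 * 1000
= 9.415 MPa

9.415


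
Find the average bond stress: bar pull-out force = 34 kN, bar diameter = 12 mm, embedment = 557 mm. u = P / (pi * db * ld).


u = P / (pi * db * ld)
= 34 * 1000 / (pi * 12 * 557)
= 1.619 MPa

1.619


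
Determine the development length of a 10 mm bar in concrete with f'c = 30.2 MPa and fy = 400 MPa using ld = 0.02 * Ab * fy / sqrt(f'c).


Ab = pi * 10^2 / 4 = 78.54 mm2
ld = 0.02 * 78.54 * 400 / sqrt(30.2)
= 114.3 mm

114.3


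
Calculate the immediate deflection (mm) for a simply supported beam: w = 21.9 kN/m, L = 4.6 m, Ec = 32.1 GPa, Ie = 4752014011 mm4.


Convert: L = 4.6 m = 4600 mm, Ec = 32.1 GPa = 32100 MPa
delta = 5 * 21.9 * 4600^4 / (384 * 32100 * 4752014011)
= 0.84 mm

0.84


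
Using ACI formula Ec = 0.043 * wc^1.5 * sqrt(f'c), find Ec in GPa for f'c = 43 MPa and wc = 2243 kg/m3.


Ec = 0.043 * 2243^1.5 * sqrt(43) / 1000
= 29.95 GPa

29.95


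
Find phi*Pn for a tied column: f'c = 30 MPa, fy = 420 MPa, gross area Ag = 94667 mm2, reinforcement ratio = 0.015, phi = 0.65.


Ast = rho * Ag = 0.015 * 94667 = 1420.005 mm2
phi*Pn = 0.65 * 0.80 * (0.85 * 30 * (94667 - 1420.005) + 420 * 1420.005) / 1000
= 1546.58 kN

1546.58


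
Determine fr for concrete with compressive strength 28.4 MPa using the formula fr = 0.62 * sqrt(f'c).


fr = 0.62 * sqrt(28.4)
= 3.304 MPa

3.304


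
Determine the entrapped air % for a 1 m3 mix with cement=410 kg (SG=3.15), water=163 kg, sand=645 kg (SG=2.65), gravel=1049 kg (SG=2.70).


Vol cement = 410 / (3.15 * 1000) = 0.130159 m3
Vol water = 163 / 1000 = 0.163 m3
Vol sand = 645 / (2.65 * 1000) = 0.243396 m3
Vol gravel = 1049 / (2.70 * 1000) = 0.388519 m3
Total solid + water volume = 0.925073 m3
Air = (1 - 0.925073) * 100 = 7.49%

7.49


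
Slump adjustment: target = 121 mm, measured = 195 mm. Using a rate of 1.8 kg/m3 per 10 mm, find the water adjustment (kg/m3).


Difference = 121 - 195 = -74 mm
Water adjustment = -74 * 1.8 / 10 = -13.3 kg/m3

-13.3


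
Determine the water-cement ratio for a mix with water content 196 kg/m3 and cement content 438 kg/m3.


w/c = water / cement
w/c = 196 / 438 = 0.447

0.447


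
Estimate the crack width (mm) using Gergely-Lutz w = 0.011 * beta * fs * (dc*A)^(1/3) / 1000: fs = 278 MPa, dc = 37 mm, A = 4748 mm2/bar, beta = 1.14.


w = 0.011 * beta * fs * (dc * A)^(1/3) / 1000
= 0.011 * 1.14 * 278 * (37 * 4748)^(1/3) / 1000
= 0.195 mm

0.195


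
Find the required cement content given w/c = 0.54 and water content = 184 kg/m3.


Cement = water / (w/c)
= 184 / 0.54
= 340.7 kg/m3

340.7


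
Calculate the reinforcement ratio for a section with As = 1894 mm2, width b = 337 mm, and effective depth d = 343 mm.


rho = As / (b * d)
= 1894 / (337 * 343)
= 0.0164

0.0164


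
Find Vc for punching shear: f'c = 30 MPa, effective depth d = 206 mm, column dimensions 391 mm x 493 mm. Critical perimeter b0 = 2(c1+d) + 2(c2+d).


b0 = 2*(391 + 206) + 2*(493 + 206) = 2592 mm
Vc = 0.33 * sqrt(30) * 2592 * 206 / 1000
= 965.11 kN

965.11


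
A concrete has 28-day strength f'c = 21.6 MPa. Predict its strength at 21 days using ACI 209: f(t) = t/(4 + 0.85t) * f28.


f(21) = 21 / (4 + 0.85 * 21) * 21.6
= 21 / 21.85 * 21.6
= 20.76 MPa

20.76


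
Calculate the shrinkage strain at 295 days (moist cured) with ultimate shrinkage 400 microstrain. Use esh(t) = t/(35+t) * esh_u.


esh(295) = 295 / (35 + 295) * 400
= 295 / 330 * 400
= 357.6 microstrain

357.6


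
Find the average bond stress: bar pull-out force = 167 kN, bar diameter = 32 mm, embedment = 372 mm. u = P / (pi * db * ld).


u = P / (pi * db * ld)
= 167 * 1000 / (pi * 32 * 372)
= 4.466 MPa

4.466


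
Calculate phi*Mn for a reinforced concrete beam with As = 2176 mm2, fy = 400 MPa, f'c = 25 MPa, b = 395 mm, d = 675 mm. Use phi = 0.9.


a = As * fy / (0.85 * f'c * b)
= 2176 * 400 / (0.85 * 25 * 395)
= 103.6962 mm
Mn = As * fy * (d - a/2) / 10^6
= 542.3914 kN-m
phi*Mn = 0.9 * 542.3914 = 488.15 kN-m

488.15


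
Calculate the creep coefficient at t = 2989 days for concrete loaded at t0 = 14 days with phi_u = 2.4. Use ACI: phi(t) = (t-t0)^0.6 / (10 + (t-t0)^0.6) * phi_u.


dt = 2989 - 14 = 2975
phi = 2975^0.6 / (10 + 2975^0.6) * 2.4
= 2.217

2.217


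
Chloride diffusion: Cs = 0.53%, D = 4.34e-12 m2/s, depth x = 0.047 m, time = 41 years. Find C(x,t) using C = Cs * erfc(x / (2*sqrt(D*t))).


t_seconds = 41 * 365.25 * 24 * 3600 = 1293861600.0 s
arg = 0.047 / (2 * sqrt(4.34e-12 * 1293861600.0))
= 0.3136
erfc(0.3136) = 0.6574
C = 0.53 * 0.6574 = 0.3484%

0.3484


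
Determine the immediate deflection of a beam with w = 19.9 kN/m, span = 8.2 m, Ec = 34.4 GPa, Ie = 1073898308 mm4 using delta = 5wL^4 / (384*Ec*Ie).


Convert: L = 8.2 m = 8200 mm, Ec = 34.4 GPa = 34400 MPa
delta = 5 * 19.9 * 8200^4 / (384 * 34400 * 1073898308)
= 31.71 mm

31.71


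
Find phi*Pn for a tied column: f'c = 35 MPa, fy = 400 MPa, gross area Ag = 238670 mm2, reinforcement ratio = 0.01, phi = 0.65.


Ast = rho * Ag = 0.01 * 238670 = 2386.7 mm2
phi*Pn = 0.65 * 0.80 * (0.85 * 35 * (238670 - 2386.7) + 400 * 2386.7) / 1000
= 4151.74 kN

4151.74


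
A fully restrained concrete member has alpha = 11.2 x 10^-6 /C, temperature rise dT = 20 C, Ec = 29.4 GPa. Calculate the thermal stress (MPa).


sigma = alpha * dT * Ec
= 11.2e-6 * 20 * 29.4 * 1000
= 6.586 MPa

6.586


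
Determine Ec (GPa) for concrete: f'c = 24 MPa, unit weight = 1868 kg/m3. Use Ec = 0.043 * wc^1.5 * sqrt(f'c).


Ec = 0.043 * 1868^1.5 * sqrt(24) / 1000
= 17.01 GPa

17.01


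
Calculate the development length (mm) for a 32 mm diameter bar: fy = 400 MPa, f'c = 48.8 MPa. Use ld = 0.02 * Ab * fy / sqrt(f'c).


Ab = pi * 32^2 / 4 = 804.248 mm2
ld = 0.02 * 804.248 * 400 / sqrt(48.8)
= 921.0 mm

921.0


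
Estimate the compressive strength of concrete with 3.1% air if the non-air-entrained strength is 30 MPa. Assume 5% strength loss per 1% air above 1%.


Strength loss = (3.1 - 1) * 5 = 10.5%
f'c = 30 * (1 - 10.5/100)
= 26.85 MPa

26.85


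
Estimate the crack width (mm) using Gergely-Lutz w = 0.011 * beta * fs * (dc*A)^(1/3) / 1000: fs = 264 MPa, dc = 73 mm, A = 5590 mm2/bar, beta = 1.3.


w = 0.011 * beta * fs * (dc * A)^(1/3) / 1000
= 0.011 * 1.3 * 264 * (73 * 5590)^(1/3) / 1000
= 0.28 mm

0.28


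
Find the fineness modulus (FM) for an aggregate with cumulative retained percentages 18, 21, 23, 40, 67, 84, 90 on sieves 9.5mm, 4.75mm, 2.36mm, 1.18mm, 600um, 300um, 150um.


FM = sum(cumulative % retained) / 100
= 343 / 100
= 3.43

3.43


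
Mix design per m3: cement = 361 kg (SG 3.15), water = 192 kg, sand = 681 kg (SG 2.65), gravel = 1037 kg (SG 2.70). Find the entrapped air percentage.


Vol cement = 361 / (3.15 * 1000) = 0.114603 m3
Vol water = 192 / 1000 = 0.192 m3
Vol sand = 681 / (2.65 * 1000) = 0.256981 m3
Vol gravel = 1037 / (2.70 * 1000) = 0.384074 m3
Total solid + water volume = 0.947658 m3
Air = (1 - 0.947658) * 100 = 5.23%

5.23


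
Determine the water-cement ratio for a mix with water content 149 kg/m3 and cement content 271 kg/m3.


w/c = water / cement
w/c = 149 / 271 = 0.55

0.55


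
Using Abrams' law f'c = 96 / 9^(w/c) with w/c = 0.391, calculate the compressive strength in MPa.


f'c = 96 / 9^0.391
= 96 / 2.361
= 40.66 MPa

40.66


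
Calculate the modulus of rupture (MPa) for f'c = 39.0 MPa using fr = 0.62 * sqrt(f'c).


fr = 0.62 * sqrt(39.0)
= 3.872 MPa

3.872


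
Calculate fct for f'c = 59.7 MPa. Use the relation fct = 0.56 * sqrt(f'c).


fct = 0.56 * sqrt(59.7)
= 0.56 * 7.727
= 4.327 MPa

4.327


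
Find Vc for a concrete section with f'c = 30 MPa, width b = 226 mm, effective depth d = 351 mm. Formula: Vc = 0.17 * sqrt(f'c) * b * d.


Vc = 0.17 * sqrt(30) * 226 * 351 / 1000
= 73.86 kN

73.86
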